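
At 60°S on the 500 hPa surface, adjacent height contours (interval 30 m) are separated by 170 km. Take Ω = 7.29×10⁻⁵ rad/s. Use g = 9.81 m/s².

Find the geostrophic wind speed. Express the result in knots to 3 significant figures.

Coriolis parameter at 60°S:
f = 2Ω sin φ = 2 × 7.29×10⁻⁵ × sin 60° = 1.26×10⁻⁴ s⁻¹
Height gradient: |∂Z/∂n| = 30 m / 170000 m = 1.76×10⁻⁴
On a pressure surface, geostrophic balance gives V_g = (g/f)|∂Z/∂n|:
V_g = 9.81 × 1.76×10⁻⁴ / 1.26×10⁻⁴ = 13.7 m/s
Converting: 13.7 m/s × 1.944 = 26.7 knots

26.7 knots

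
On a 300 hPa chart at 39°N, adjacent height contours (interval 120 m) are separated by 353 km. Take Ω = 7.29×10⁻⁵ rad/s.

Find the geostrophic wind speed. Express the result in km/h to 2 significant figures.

Coriolis parameter at 39°N:
f = 2Ω sin φ = 2 × 7.29×10⁻⁵ × sin 39° = 9.18×10⁻⁵ s⁻¹
Height gradient: |∂Z/∂n| = 120 m / 353000 m = 3.40×10⁻⁴
On a pressure surface, geostrophic balance gives V_g = (g/f)|∂Z/∂n|:
V_g = 9.81 × 3.40×10⁻⁴ / 9.18×10⁻⁵ = 36.3 m/s
Converting: 36.3 m/s × 3.6 = 130 km/h

130 km/h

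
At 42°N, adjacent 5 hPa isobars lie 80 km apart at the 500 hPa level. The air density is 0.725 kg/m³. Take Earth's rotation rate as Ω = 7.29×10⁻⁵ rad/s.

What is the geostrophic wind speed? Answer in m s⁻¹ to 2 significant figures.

Coriolis parameter at 42°N:
f = 2Ω sin φ = 2 × 7.29×10⁻⁵ × sin 42° = 9.76×10⁻⁵ s⁻¹
Pressure gradient: |∂P/∂n| = 500 Pa / 80000 m = 6.25×10⁻³ Pa/m
Geostrophic balance (pressure-gradient force = Coriolis force):
V_g = (1/(fρ)) |∂P/∂n| = 6.25×10⁻³ / (9.76×10⁻⁵ × 0.725) = 88.4 m/s

88 m s⁻¹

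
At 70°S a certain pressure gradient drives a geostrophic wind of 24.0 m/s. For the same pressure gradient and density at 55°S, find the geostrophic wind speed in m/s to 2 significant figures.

With the same pressure gradient and density, V_g ∝ 1/f ∝ 1/sin φ.
V₂ = V₁ · sin φ₁ / sin φ₂ = 24.0 × sin 70° / sin 55°
V₂ = 24.0 × 0.9397/0.8192 = 28 m/s

28 m/s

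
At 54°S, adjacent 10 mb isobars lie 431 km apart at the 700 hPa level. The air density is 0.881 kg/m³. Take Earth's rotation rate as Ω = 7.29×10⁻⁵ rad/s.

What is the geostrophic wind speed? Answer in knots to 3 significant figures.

43.4 knots

Coriolis parameter at 54°S:
f = 2Ω sin φ = 2 × 7.29×10⁻⁵ × sin 54° = 1.18×10⁻⁴ s⁻¹
Pressure gradient: |∂P/∂n| = 1000 Pa / 431000 m = 2.32×10⁻³ Pa/m
Geostrophic balance (pressure-gradient force = Coriolis force):
V_g = (1/(fρ)) |∂P/∂n| = 2.32×10⁻³ / (1.18×10⁻⁴ × 0.881) = 22.3 m/s
Converting: 22.3 m/s × 1.944 = 43.4 knots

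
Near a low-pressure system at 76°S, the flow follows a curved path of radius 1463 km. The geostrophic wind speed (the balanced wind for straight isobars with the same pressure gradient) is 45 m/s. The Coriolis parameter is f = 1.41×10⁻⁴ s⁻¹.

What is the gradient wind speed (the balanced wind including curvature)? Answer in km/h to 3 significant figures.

Around a low, centrifugal force acts outward with Coriolis, so pressure-gradient force balances both:
(1/ρ)|∂P/∂n| = fV + V²/R  →  V² + fR·V − fR·V_g = 0
With fR = 1.41×10⁻⁴ × 1463×10³ m = 206 m/s:
V = [−fR + √((fR)² + 4 fR V_g)]/2 = [−206 + √(206² + 4×206×45)]/2 = 38 m/s
Subgeostrophic (V < V_g = 45 m/s), as expected around a low.
Converting: 38 m/s × 3.6 = 137 km/h

137 km/h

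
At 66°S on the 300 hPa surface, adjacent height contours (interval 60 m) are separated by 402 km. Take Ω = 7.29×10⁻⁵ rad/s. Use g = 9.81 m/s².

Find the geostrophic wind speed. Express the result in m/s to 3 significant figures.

Coriolis parameter at 66°S:
f = 2Ω sin φ = 2 × 7.29×10⁻⁵ × sin 66° = 1.33×10⁻⁴ s⁻¹
Height gradient: |∂Z/∂n| = 60 m / 402000 m = 1.49×10⁻⁴
On a pressure surface, geostrophic balance gives V_g = (g/f)|∂Z/∂n|:
V_g = 9.81 × 1.49×10⁻⁴ / 1.33×10⁻⁴ = 11.0 m/s

11.0 m/s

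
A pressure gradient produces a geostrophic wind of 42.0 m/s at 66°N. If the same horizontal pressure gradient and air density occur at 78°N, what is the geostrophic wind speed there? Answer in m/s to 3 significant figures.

With the same pressure gradient and density, V_g ∝ 1/f ∝ 1/sin φ.
V₂ = V₁ · sin φ₁ / sin φ₂ = 42.0 × sin 66° / sin 78°
V₂ = 42.0 × 0.9135/0.9781 = 39.2 m/s

39.2 m/s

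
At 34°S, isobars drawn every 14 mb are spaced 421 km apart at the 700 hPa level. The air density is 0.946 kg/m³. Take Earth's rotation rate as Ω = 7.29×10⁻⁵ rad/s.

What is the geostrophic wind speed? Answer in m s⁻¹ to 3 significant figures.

Coriolis parameter at 34°S:
f = 2Ω sin φ = 2 × 7.29×10⁻⁵ × sin 34° = 8.15×10⁻⁵ s⁻¹
Pressure gradient: |∂P/∂n| = 1400 Pa / 421000 m = 3.33×10⁻³ Pa/m
Geostrophic balance (pressure-gradient force = Coriolis force):
V_g = (1/(fρ)) |∂P/∂n| = 3.33×10⁻³ / (8.15×10⁻⁵ × 0.946) = 43.1 m/s

43.1 m s⁻¹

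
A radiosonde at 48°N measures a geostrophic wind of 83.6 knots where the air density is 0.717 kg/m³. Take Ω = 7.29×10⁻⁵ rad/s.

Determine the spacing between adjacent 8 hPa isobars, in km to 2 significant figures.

Coriolis parameter at 48°N:
f = 2Ω sin φ = 2 × 7.29×10⁻⁵ × sin 48° = 1.08×10⁻⁴ s⁻¹
Wind speed in SI: 83.6 knots = 43.0 m/s
Geostrophic balance rearranged: |∂P/∂n| = f ρ V_g
|∂P/∂n| = 1.08×10⁻⁴ × 0.717 × 43.0 = 3.34×10⁻³ Pa/m
Isobar spacing: Δn = ΔP/|∂P/∂n| = 800 Pa / 3.34×10⁻³ Pa/m = 239439 m ≈ 240 km

240 km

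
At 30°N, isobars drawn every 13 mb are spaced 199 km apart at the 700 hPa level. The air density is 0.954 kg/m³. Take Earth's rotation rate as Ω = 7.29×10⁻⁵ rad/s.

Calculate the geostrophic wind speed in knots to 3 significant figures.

183 knots

Coriolis parameter at 30°N:
f = 2Ω sin φ = 2 × 7.29×10⁻⁵ × sin 30° = 7.29×10⁻⁵ s⁻¹
Pressure gradient: |∂P/∂n| = 1300 Pa / 199000 m = 6.53×10⁻³ Pa/m
Geostrophic balance (pressure-gradient force = Coriolis force):
V_g = (1/(fρ)) |∂P/∂n| = 6.53×10⁻³ / (7.29×10⁻⁵ × 0.954) = 93.9 m/s
Converting: 93.9 m/s × 1.944 = 183 knots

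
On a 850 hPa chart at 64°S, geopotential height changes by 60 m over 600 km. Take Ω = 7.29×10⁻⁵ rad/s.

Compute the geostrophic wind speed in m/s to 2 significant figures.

Coriolis parameter at 64°S:
f = 2Ω sin φ = 2 × 7.29×10⁻⁵ × sin 64° = 1.31×10⁻⁴ s⁻¹
Height gradient: |∂Z/∂n| = 60 m / 600000 m = 1.00×10⁻⁴
On a pressure surface, geostrophic balance gives V_g = (g/f)|∂Z/∂n|:
V_g = 9.81 × 1.00×10⁻⁴ / 1.31×10⁻⁴ = 7.49 m/s

7.5 m/s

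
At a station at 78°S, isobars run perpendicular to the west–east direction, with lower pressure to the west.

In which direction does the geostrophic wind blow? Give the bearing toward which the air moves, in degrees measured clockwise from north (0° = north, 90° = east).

The pressure-gradient force points toward the west (bearing 270°).
Geostrophic balance: in the Southern Hemisphere the Coriolis force deflects motion to the left, so the geostrophic wind blows 90° to the left of the pressure-gradient force (low pressure on the right).
Rotating 270° by 90° counterclockwise gives 180° — the wind blows toward the south.

180°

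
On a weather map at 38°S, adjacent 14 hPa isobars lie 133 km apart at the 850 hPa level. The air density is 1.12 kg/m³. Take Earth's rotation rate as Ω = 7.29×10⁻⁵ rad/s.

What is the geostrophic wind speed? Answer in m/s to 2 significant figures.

100 m/s

Coriolis parameter at 38°S:
f = 2Ω sin φ = 2 × 7.29×10⁻⁵ × sin 38° = 8.98×10⁻⁵ s⁻¹
Pressure gradient: |∂P/∂n| = 1400 Pa / 133000 m = 1.05×10⁻² Pa/m
Geostrophic balance (pressure-gradient force = Coriolis force):
V_g = (1/(fρ)) |∂P/∂n| = 1.05×10⁻² / (8.98×10⁻⁵ × 1.12) = 105 m/s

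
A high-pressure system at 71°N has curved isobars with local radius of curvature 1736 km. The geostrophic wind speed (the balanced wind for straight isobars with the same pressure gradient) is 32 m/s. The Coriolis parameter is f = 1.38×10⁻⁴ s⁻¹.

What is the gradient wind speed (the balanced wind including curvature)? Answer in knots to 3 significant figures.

Around a high, pressure-gradient force acts outward with centrifugal, so Coriolis balances both:
fV = (1/ρ)|∂P/∂n| + V²/R  →  V² − fR·V + fR·V_g = 0
With fR = 1.38×10⁻⁴ × 1736×10³ m = 240 m/s:
V = [fR − √((fR)² − 4 fR V_g)]/2 = [240 − √(240² − 4×240×32)]/2 = 38 m/s
Supergeostrophic (V > V_g = 32 m/s), as expected around a high.
Converting: 38 m/s × 1.944 = 73.9 knots

73.9 knots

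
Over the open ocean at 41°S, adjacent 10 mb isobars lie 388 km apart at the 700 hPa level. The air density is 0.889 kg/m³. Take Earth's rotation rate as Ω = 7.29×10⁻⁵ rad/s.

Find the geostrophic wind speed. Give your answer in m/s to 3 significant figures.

Coriolis parameter at 41°S:
f = 2Ω sin φ = 2 × 7.29×10⁻⁵ × sin 41° = 9.57×10⁻⁵ s⁻¹
Pressure gradient: |∂P/∂n| = 1000 Pa / 388000 m = 2.58×10⁻³ Pa/m
Geostrophic balance (pressure-gradient force = Coriolis force):
V_g = (1/(fρ)) |∂P/∂n| = 2.58×10⁻³ / (9.57×10⁻⁵ × 0.889) = 30.3 m/s

30.3 m/s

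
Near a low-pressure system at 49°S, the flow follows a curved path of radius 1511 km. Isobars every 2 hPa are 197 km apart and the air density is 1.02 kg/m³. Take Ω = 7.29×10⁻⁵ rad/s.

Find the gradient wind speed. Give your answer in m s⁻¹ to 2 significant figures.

Coriolis parameter at 49°S:
f = 2Ω sin φ = 2 × 7.29×10⁻⁵ × sin 49° = 1.10×10⁻⁴ s⁻¹
Pressure gradient: |∂P/∂n| = 200 Pa / 197000 m = 1.02×10⁻³ Pa/m
Geostrophic speed: V_g = |∂P/∂n|/(fρ) = 1.02×10⁻³/(1.10×10⁻⁴ × 1.02) = 9.05 m/s
Around a low, centrifugal force acts outward with Coriolis, so pressure-gradient force balances both:
(1/ρ)|∂P/∂n| = fV + V²/R  →  V² + fR·V − fR·V_g = 0
With fR = 1.10×10⁻⁴ × 1511×10³ m = 166 m/s:
V = [−fR + √((fR)² + 4 fR V_g)]/2 = [−166 + √(166² + 4×166×9.05)]/2 = 8.6 m/s
Subgeostrophic (V < V_g = 9.05 m/s), as expected around a low.

8.6 m s⁻¹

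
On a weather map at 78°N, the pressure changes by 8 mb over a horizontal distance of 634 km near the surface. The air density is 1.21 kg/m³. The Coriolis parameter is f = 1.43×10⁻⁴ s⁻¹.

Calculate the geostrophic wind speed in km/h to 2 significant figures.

Pressure gradient: |∂P/∂n| = 800 Pa / 634000 m = 1.26×10⁻³ Pa/m
Geostrophic balance (pressure-gradient force = Coriolis force):
V_g = (1/(fρ)) |∂P/∂n| = 1.26×10⁻³ / (1.43×10⁻⁴ × 1.21) = 7.29 m/s
Converting: 7.29 m/s × 3.6 = 26 km/h

26 km/h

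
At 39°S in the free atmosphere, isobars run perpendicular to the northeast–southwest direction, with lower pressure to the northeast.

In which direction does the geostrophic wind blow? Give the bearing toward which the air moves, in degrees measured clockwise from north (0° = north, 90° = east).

The pressure-gradient force points toward the northeast (bearing 045°).
Geostrophic balance: in the Southern Hemisphere the Coriolis force deflects motion to the left, so the geostrophic wind blows 90° to the left of the pressure-gradient force (low pressure on the right).
Rotating 045° by 90° counterclockwise gives 315° — the wind blows toward the northwest.

315°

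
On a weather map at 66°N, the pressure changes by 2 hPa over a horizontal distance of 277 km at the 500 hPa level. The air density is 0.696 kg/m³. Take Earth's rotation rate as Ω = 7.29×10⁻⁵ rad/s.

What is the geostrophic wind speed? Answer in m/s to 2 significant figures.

Coriolis parameter at 66°N:
f = 2Ω sin φ = 2 × 7.29×10⁻⁵ × sin 66° = 1.33×10⁻⁴ s⁻¹
Pressure gradient: |∂P/∂n| = 200 Pa / 277000 m = 7.22×10⁻⁴ Pa/m
Geostrophic balance (pressure-gradient force = Coriolis force):
V_g = (1/(fρ)) |∂P/∂n| = 7.22×10⁻⁴ / (1.33×10⁻⁴ × 0.696) = 7.79 m/s

7.8 m/s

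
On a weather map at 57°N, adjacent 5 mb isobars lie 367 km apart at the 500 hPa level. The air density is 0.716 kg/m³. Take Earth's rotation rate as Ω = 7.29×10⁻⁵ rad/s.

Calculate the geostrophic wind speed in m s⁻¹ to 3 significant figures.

15.6 m s⁻¹

Coriolis parameter at 57°N:
f = 2Ω sin φ = 2 × 7.29×10⁻⁵ × sin 57° = 1.22×10⁻⁴ s⁻¹
Pressure gradient: |∂P/∂n| = 500 Pa / 367000 m = 1.36×10⁻³ Pa/m
Geostrophic balance (pressure-gradient force = Coriolis force):
V_g = (1/(fρ)) |∂P/∂n| = 1.36×10⁻³ / (1.22×10⁻⁴ × 0.716) = 15.6 m/s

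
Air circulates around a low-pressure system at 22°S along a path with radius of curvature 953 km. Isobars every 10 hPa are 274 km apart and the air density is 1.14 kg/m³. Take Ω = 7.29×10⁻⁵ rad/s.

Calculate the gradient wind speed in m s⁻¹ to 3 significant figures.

35.0 m s⁻¹

Coriolis parameter at 22°S:
f = 2Ω sin φ = 2 × 7.29×10⁻⁵ × sin 22° = 5.46×10⁻⁵ s⁻¹
Pressure gradient: |∂P/∂n| = 1000 Pa / 274000 m = 3.65×10⁻³ Pa/m
Geostrophic speed: V_g = |∂P/∂n|/(fρ) = 3.65×10⁻³/(5.46×10⁻⁵ × 1.14) = 58.6 m/s
Around a low, centrifugal force acts outward with Coriolis, so pressure-gradient force balances both:
(1/ρ)|∂P/∂n| = fV + V²/R  →  V² + fR·V − fR·V_g = 0
With fR = 5.46×10⁻⁵ × 953×10³ m = 52.1 m/s:
V = [−fR + √((fR)² + 4 fR V_g)]/2 = [−52.1 + √(52.1² + 4×52.1×58.6)]/2 = 35 m/s
Subgeostrophic (V < V_g = 58.6 m/s), as expected around a low.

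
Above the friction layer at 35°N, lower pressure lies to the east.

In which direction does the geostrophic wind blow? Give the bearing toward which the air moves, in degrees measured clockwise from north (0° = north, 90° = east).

180°

The pressure-gradient force points toward the east (bearing 090°).
Geostrophic balance: in the Northern Hemisphere the Coriolis force deflects motion to the right, so the geostrophic wind blows 90° to the right of the pressure-gradient force (low pressure on the left).
Rotating 090° by 90° clockwise gives 180° — the wind blows toward the south.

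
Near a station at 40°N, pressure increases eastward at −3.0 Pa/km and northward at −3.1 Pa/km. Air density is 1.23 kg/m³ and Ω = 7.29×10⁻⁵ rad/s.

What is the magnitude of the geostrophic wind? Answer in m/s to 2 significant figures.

Coriolis parameter at 40°N:
f = 2Ω sin φ = 2 × 7.29×10⁻⁵ × sin 40° = 9.37×10⁻⁵ s⁻¹
Component geostrophic relations (x east, y north):
u_g = −(1/(fρ)) ∂P/∂y,  v_g = (1/(fρ)) ∂P/∂x
u_g = −(−3.1×10⁻³)/(9.37×10⁻⁵ × 1.23) = 26.9 m/s;  v_g = (−3.0×10⁻³)/(9.37×10⁻⁵ × 1.23) = −26.0 m/s
|V_g| = √(u_g² + v_g²) = 37.4 m/s

37 m/s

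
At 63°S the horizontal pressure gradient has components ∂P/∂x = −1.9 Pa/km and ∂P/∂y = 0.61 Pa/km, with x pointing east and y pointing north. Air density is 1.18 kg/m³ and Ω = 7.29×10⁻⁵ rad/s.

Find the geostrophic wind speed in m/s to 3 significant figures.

13.0 m/s

Coriolis parameter at 63°S:
f = 2Ω sin φ = 2 × 7.29×10⁻⁵ × sin 63° = 1.30×10⁻⁴ s⁻¹
In the Southern Hemisphere f is negative: f = −1.30×10⁻⁴ s⁻¹.
Component geostrophic relations (x east, y north):
u_g = −(1/(fρ)) ∂P/∂y,  v_g = (1/(fρ)) ∂P/∂x
u_g = −(0.61×10⁻³)/(−1.30×10⁻⁴ × 1.18) = 3.98 m/s;  v_g = (−1.9×10⁻³)/(−1.30×10⁻⁴ × 1.18) = 12.4 m/s
|V_g| = √(u_g² + v_g²) = 13.0 m/s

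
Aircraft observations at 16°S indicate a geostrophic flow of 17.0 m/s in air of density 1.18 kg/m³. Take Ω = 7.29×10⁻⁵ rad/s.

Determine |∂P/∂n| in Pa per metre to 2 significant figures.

8.1×10⁻⁴ Pa/m

Coriolis parameter at 16°S:
f = 2Ω sin φ = 2 × 7.29×10⁻⁵ × sin 16° = 4.02×10⁻⁵ s⁻¹
Geostrophic balance rearranged: |∂P/∂n| = f ρ V_g
|∂P/∂n| = 4.02×10⁻⁵ × 1.18 × 17.0 = 8.06×10⁻⁴ Pa/m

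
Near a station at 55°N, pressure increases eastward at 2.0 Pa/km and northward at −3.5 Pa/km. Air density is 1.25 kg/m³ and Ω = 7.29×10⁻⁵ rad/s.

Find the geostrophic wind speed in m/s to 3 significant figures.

27.0 m/s

Coriolis parameter at 55°N:
f = 2Ω sin φ = 2 × 7.29×10⁻⁵ × sin 55° = 1.19×10⁻⁴ s⁻¹
Component geostrophic relations (x east, y north):
u_g = −(1/(fρ)) ∂P/∂y,  v_g = (1/(fρ)) ∂P/∂x
u_g = −(−3.5×10⁻³)/(1.19×10⁻⁴ × 1.25) = 23.4 m/s;  v_g = (2.0×10⁻³)/(1.19×10⁻⁴ × 1.25) = 13.4 m/s
|V_g| = √(u_g² + v_g²) = 27.0 m/s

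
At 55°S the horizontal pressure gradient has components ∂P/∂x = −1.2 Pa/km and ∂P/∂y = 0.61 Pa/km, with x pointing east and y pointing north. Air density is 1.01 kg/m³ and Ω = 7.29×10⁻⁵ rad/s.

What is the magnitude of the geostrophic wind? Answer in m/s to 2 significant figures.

11 m/s

Coriolis parameter at 55°S:
f = 2Ω sin φ = 2 × 7.29×10⁻⁵ × sin 55° = 1.19×10⁻⁴ s⁻¹
In the Southern Hemisphere f is negative: f = −1.19×10⁻⁴ s⁻¹.
Component geostrophic relations (x east, y north):
u_g = −(1/(fρ)) ∂P/∂y,  v_g = (1/(fρ)) ∂P/∂x
u_g = −(0.61×10⁻³)/(−1.19×10⁻⁴ × 1.01) = 5.06 m/s;  v_g = (−1.2×10⁻³)/(−1.19×10⁻⁴ × 1.01) = 9.95 m/s
|V_g| = √(u_g² + v_g²) = 11.2 m/s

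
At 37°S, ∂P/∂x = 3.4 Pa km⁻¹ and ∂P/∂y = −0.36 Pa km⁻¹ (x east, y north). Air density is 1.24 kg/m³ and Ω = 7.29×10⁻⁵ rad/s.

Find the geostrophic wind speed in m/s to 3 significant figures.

Coriolis parameter at 37°S:
f = 2Ω sin φ = 2 × 7.29×10⁻⁵ × sin 37° = 8.77×10⁻⁵ s⁻¹
In the Southern Hemisphere f is negative: f = −8.77×10⁻⁵ s⁻¹.
Component geostrophic relations (x east, y north):
u_g = −(1/(fρ)) ∂P/∂y,  v_g = (1/(fρ)) ∂P/∂x
u_g = −(−0.36×10⁻³)/(−8.77×10⁻⁵ × 1.24) = −3.31 m/s;  v_g = (3.4×10⁻³)/(−8.77×10⁻⁵ × 1.24) = −31.2 m/s
|V_g| = √(u_g² + v_g²) = 31.4 m/s

31.4 m/s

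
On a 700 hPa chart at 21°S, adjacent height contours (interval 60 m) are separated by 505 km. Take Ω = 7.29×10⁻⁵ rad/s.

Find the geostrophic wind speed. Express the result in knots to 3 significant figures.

Coriolis parameter at 21°S:
f = 2Ω sin φ = 2 × 7.29×10⁻⁵ × sin 21° = 5.23×10⁻⁵ s⁻¹
Height gradient: |∂Z/∂n| = 60 m / 505000 m = 1.19×10⁻⁴
On a pressure surface, geostrophic balance gives V_g = (g/f)|∂Z/∂n|:
V_g = 9.81 × 1.19×10⁻⁴ / 5.23×10⁻⁵ = 22.3 m/s
Converting: 22.3 m/s × 1.944 = 43.4 knots

43.4 knots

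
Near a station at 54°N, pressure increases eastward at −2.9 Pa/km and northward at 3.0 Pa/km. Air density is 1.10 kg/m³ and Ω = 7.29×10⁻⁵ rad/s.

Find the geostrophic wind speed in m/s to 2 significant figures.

32 m/s

Coriolis parameter at 54°N:
f = 2Ω sin φ = 2 × 7.29×10⁻⁵ × sin 54° = 1.18×10⁻⁴ s⁻¹
Component geostrophic relations (x east, y north):
u_g = −(1/(fρ)) ∂P/∂y,  v_g = (1/(fρ)) ∂P/∂x
u_g = −(3.0×10⁻³)/(1.18×10⁻⁴ × 1.10) = −23.1 m/s;  v_g = (−2.9×10⁻³)/(1.18×10⁻⁴ × 1.10) = −22.4 m/s
|V_g| = √(u_g² + v_g²) = 32.2 m/s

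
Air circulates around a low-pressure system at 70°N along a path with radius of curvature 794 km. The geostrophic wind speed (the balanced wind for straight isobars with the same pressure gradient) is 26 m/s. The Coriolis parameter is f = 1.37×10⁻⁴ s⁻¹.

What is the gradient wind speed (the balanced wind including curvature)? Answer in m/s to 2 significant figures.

Around a low, centrifugal force acts outward with Coriolis, so pressure-gradient force balances both:
(1/ρ)|∂P/∂n| = fV + V²/R  →  V² + fR·V − fR·V_g = 0
With fR = 1.37×10⁻⁴ × 794×10³ m = 109 m/s:
V = [−fR + √((fR)² + 4 fR V_g)]/2 = [−109 + √(109² + 4×109×26)]/2 = 21.7 m/s
Subgeostrophic (V < V_g = 26 m/s), as expected around a low.

22 m/s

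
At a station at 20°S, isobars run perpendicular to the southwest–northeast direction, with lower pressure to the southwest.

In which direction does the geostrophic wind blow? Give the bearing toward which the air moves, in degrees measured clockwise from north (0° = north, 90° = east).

135°

The pressure-gradient force points toward the southwest (bearing 225°).
Geostrophic balance: in the Southern Hemisphere the Coriolis force deflects motion to the left, so the geostrophic wind blows 90° to the left of the pressure-gradient force (low pressure on the right).
Rotating 225° by 90° counterclockwise gives 135° — the wind blows toward the southeast.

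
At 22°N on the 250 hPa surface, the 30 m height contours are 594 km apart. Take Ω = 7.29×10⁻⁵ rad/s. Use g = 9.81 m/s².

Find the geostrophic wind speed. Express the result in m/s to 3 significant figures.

9.07 m/s

Coriolis parameter at 22°N:
f = 2Ω sin φ = 2 × 7.29×10⁻⁵ × sin 22° = 5.46×10⁻⁵ s⁻¹
Height gradient: |∂Z/∂n| = 30 m / 594000 m = 5.05×10⁻⁵
On a pressure surface, geostrophic balance gives V_g = (g/f)|∂Z/∂n|:
V_g = 9.81 × 5.05×10⁻⁵ / 5.46×10⁻⁵ = 9.07 m/s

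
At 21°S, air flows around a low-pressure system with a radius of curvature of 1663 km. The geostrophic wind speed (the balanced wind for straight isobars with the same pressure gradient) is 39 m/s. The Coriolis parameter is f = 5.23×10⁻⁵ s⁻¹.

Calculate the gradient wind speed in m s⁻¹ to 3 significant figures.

29.2 m s⁻¹

Around a low, centrifugal force acts outward with Coriolis, so pressure-gradient force balances both:
(1/ρ)|∂P/∂n| = fV + V²/R  →  V² + fR·V − fR·V_g = 0
With fR = 5.23×10⁻⁵ × 1663×10³ m = 87.0 m/s:
V = [−fR + √((fR)² + 4 fR V_g)]/2 = [−87.0 + √(87.0² + 4×87.0×39)]/2 = 29.2 m/s
Subgeostrophic (V < V_g = 39 m/s), as expected around a low.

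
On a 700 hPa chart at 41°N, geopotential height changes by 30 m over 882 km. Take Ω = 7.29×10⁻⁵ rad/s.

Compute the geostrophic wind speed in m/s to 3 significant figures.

3.49 m/s

Coriolis parameter at 41°N:
f = 2Ω sin φ = 2 × 7.29×10⁻⁵ × sin 41° = 9.57×10⁻⁵ s⁻¹
Height gradient: |∂Z/∂n| = 30 m / 882000 m = 3.40×10⁻⁵
On a pressure surface, geostrophic balance gives V_g = (g/f)|∂Z/∂n|:
V_g = 9.81 × 3.40×10⁻⁵ / 9.57×10⁻⁵ = 3.49 m/s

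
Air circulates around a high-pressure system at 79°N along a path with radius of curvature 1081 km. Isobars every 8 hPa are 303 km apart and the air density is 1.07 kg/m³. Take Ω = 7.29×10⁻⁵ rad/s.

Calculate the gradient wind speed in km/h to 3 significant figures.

Coriolis parameter at 79°N:
f = 2Ω sin φ = 2 × 7.29×10⁻⁵ × sin 79° = 1.43×10⁻⁴ s⁻¹
Pressure gradient: |∂P/∂n| = 800 Pa / 303000 m = 2.64×10⁻³ Pa/m
Geostrophic speed: V_g = |∂P/∂n|/(fρ) = 2.64×10⁻³/(1.43×10⁻⁴ × 1.07) = 17.2 m/s
Around a high, pressure-gradient force acts outward with centrifugal, so Coriolis balances both:
fV = (1/ρ)|∂P/∂n| + V²/R  →  V² − fR·V + fR·V_g = 0
With fR = 1.43×10⁻⁴ × 1081×10³ m = 155 m/s:
V = [fR − √((fR)² − 4 fR V_g)]/2 = [155 − √(155² − 4×155×17.2)]/2 = 19.8 m/s
Supergeostrophic (V > V_g = 17.2 m/s), as expected around a high.
Converting: 19.8 m/s × 3.6 = 71.2 km/h

71.2 km/h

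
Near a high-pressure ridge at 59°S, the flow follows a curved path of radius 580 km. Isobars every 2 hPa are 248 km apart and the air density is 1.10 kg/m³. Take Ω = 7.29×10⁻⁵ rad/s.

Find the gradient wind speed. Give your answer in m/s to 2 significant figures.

Coriolis parameter at 59°S:
f = 2Ω sin φ = 2 × 7.29×10⁻⁵ × sin 59° = 1.25×10⁻⁴ s⁻¹
Pressure gradient: |∂P/∂n| = 200 Pa / 248000 m = 8.06×10⁻⁴ Pa/m
Geostrophic speed: V_g = |∂P/∂n|/(fρ) = 8.06×10⁻⁴/(1.25×10⁻⁴ × 1.10) = 5.87 m/s
Around a high, pressure-gradient force acts outward with centrifugal, so Coriolis balances both:
fV = (1/ρ)|∂P/∂n| + V²/R  →  V² − fR·V + fR·V_g = 0
With fR = 1.25×10⁻⁴ × 580×10³ m = 72.5 m/s:
V = [fR − √((fR)² − 4 fR V_g)]/2 = [72.5 − √(72.5² − 4×72.5×5.87)]/2 = 6.44 m/s
Supergeostrophic (V > V_g = 5.87 m/s), as expected around a high.

6.4 m/s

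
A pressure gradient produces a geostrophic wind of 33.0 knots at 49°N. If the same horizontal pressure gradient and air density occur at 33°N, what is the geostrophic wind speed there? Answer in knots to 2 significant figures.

With the same pressure gradient and density, V_g ∝ 1/f ∝ 1/sin φ.
V₂ = V₁ · sin φ₁ / sin φ₂ = 33.0 × sin 49° / sin 33°
V₂ = 33.0 × 0.7547/0.5446 = 46 knots

46 knots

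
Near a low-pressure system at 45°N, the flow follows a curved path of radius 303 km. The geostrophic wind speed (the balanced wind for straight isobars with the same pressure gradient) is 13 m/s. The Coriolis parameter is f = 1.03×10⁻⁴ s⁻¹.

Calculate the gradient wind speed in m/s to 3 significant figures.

9.88 m/s

Around a low, centrifugal force acts outward with Coriolis, so pressure-gradient force balances both:
(1/ρ)|∂P/∂n| = fV + V²/R  →  V² + fR·V − fR·V_g = 0
With fR = 1.03×10⁻⁴ × 303×10³ m = 31.2 m/s:
V = [−fR + √((fR)² + 4 fR V_g)]/2 = [−31.2 + √(31.2² + 4×31.2×13)]/2 = 9.88 m/s
Subgeostrophic (V < V_g = 13 m/s), as expected around a low.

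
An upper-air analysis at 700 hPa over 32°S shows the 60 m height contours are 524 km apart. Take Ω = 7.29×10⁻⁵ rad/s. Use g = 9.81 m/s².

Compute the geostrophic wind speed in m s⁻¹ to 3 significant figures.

Coriolis parameter at 32°S:
f = 2Ω sin φ = 2 × 7.29×10⁻⁵ × sin 32° = 7.73×10⁻⁵ s⁻¹
Height gradient: |∂Z/∂n| = 60 m / 524000 m = 1.15×10⁻⁴
On a pressure surface, geostrophic balance gives V_g = (g/f)|∂Z/∂n|:
V_g = 9.81 × 1.15×10⁻⁴ / 7.73×10⁻⁵ = 14.5 m/s

14.5 m s⁻¹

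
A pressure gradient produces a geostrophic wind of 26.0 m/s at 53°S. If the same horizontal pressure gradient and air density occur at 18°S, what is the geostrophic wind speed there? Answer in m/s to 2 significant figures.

With the same pressure gradient and density, V_g ∝ 1/f ∝ 1/sin φ.
V₂ = V₁ · sin φ₁ / sin φ₂ = 26.0 × sin 53° / sin 18°
V₂ = 26.0 × 0.7986/0.3090 = 67 m/s

67 m/s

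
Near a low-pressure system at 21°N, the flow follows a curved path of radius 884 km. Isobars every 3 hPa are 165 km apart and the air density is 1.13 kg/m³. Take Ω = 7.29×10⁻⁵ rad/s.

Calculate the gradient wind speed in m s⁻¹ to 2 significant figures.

21 m s⁻¹

Coriolis parameter at 21°N:
f = 2Ω sin φ = 2 × 7.29×10⁻⁵ × sin 21° = 5.23×10⁻⁵ s⁻¹
Pressure gradient: |∂P/∂n| = 300 Pa / 165000 m = 1.82×10⁻³ Pa/m
Geostrophic speed: V_g = |∂P/∂n|/(fρ) = 1.82×10⁻³/(5.23×10⁻⁵ × 1.13) = 30.8 m/s
Around a low, centrifugal force acts outward with Coriolis, so pressure-gradient force balances both:
(1/ρ)|∂P/∂n| = fV + V²/R  →  V² + fR·V − fR·V_g = 0
With fR = 5.23×10⁻⁵ × 884×10³ m = 46.2 m/s:
V = [−fR + √((fR)² + 4 fR V_g)]/2 = [−46.2 + √(46.2² + 4×46.2×30.8)]/2 = 21.1 m/s
Subgeostrophic (V < V_g = 30.8 m/s), as expected around a low.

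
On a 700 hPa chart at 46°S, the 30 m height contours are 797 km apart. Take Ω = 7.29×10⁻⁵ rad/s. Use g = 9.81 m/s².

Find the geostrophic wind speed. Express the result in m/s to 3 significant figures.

3.52 m/s

Coriolis parameter at 46°S:
f = 2Ω sin φ = 2 × 7.29×10⁻⁵ × sin 46° = 1.05×10⁻⁴ s⁻¹
Height gradient: |∂Z/∂n| = 30 m / 797000 m = 3.76×10⁻⁵
On a pressure surface, geostrophic balance gives V_g = (g/f)|∂Z/∂n|:
V_g = 9.81 × 3.76×10⁻⁵ / 1.05×10⁻⁴ = 3.52 m/s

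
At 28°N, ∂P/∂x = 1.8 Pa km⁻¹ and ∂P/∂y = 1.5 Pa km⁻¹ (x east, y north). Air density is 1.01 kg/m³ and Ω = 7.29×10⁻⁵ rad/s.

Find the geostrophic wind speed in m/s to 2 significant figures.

34 m/s

Coriolis parameter at 28°N:
f = 2Ω sin φ = 2 × 7.29×10⁻⁵ × sin 28° = 6.84×10⁻⁵ s⁻¹
Component geostrophic relations (x east, y north):
u_g = −(1/(fρ)) ∂P/∂y,  v_g = (1/(fρ)) ∂P/∂x
u_g = −(1.5×10⁻³)/(6.84×10⁻⁵ × 1.01) = −21.7 m/s;  v_g = (1.8×10⁻³)/(6.84×10⁻⁵ × 1.01) = 26.0 m/s
|V_g| = √(u_g² + v_g²) = 33.9 m/s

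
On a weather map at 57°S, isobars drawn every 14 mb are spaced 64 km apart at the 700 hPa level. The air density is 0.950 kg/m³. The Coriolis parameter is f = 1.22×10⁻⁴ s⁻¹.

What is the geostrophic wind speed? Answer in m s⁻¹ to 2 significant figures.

Pressure gradient: |∂P/∂n| = 1400 Pa / 64000 m = 2.19×10⁻² Pa/m
Geostrophic balance (pressure-gradient force = Coriolis force):
V_g = (1/(fρ)) |∂P/∂n| = 2.19×10⁻² / (1.22×10⁻⁴ × 0.950) = 189 m/s

190 m s⁻¹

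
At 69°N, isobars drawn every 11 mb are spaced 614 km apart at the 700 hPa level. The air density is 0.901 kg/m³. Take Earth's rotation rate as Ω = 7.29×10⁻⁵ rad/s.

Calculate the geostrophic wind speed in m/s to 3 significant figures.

Coriolis parameter at 69°N:
f = 2Ω sin φ = 2 × 7.29×10⁻⁵ × sin 69° = 1.36×10⁻⁴ s⁻¹
Pressure gradient: |∂P/∂n| = 1100 Pa / 614000 m = 1.79×10⁻³ Pa/m
Geostrophic balance (pressure-gradient force = Coriolis force):
V_g = (1/(fρ)) |∂P/∂n| = 1.79×10⁻³ / (1.36×10⁻⁴ × 0.901) = 14.6 m/s

14.6 m/s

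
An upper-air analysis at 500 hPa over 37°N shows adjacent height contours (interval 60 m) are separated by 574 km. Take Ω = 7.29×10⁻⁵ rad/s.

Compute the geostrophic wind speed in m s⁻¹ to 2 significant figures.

12 m s⁻¹

Coriolis parameter at 37°N:
f = 2Ω sin φ = 2 × 7.29×10⁻⁵ × sin 37° = 8.77×10⁻⁵ s⁻¹
Height gradient: |∂Z/∂n| = 60 m / 574000 m = 1.05×10⁻⁴
On a pressure surface, geostrophic balance gives V_g = (g/f)|∂Z/∂n|:
V_g = 9.81 × 1.05×10⁻⁴ / 8.77×10⁻⁵ = 11.7 m/s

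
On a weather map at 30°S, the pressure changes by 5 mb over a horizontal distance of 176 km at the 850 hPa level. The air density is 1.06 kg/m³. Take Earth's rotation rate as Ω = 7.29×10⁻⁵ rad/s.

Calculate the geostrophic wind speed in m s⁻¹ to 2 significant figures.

Coriolis parameter at 30°S:
f = 2Ω sin φ = 2 × 7.29×10⁻⁵ × sin 30° = 7.29×10⁻⁵ s⁻¹
Pressure gradient: |∂P/∂n| = 500 Pa / 176000 m = 2.84×10⁻³ Pa/m
Geostrophic balance (pressure-gradient force = Coriolis force):
V_g = (1/(fρ)) |∂P/∂n| = 2.84×10⁻³ / (7.29×10⁻⁵ × 1.06) = 36.8 m/s

37 m s⁻¹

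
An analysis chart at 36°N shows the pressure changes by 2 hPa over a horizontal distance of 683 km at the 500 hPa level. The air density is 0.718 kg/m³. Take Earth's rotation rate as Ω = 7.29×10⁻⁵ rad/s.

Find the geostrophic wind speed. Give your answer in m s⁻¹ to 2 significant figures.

Coriolis parameter at 36°N:
f = 2Ω sin φ = 2 × 7.29×10⁻⁵ × sin 36° = 8.57×10⁻⁵ s⁻¹
Pressure gradient: |∂P/∂n| = 200 Pa / 683000 m = 2.93×10⁻⁴ Pa/m
Geostrophic balance (pressure-gradient force = Coriolis force):
V_g = (1/(fρ)) |∂P/∂n| = 2.93×10⁻⁴ / (8.57×10⁻⁵ × 0.718) = 4.76 m/s

4.8 m s⁻¹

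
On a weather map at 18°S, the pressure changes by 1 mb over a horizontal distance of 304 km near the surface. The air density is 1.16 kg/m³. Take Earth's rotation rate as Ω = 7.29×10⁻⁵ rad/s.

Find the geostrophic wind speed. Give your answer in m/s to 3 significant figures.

6.29 m/s

Coriolis parameter at 18°S:
f = 2Ω sin φ = 2 × 7.29×10⁻⁵ × sin 18° = 4.51×10⁻⁵ s⁻¹
Pressure gradient: |∂P/∂n| = 100 Pa / 304000 m = 3.29×10⁻⁴ Pa/m
Geostrophic balance (pressure-gradient force = Coriolis force):
V_g = (1/(fρ)) |∂P/∂n| = 3.29×10⁻⁴ / (4.51×10⁻⁵ × 1.16) = 6.29 m/s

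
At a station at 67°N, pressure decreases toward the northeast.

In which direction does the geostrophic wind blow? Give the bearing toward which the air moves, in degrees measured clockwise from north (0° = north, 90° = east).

135°

The pressure-gradient force points toward the northeast (bearing 045°).
Geostrophic balance: in the Northern Hemisphere the Coriolis force deflects motion to the right, so the geostrophic wind blows 90° to the right of the pressure-gradient force (low pressure on the left).
Rotating 045° by 90° clockwise gives 135° — the wind blows toward the southeast.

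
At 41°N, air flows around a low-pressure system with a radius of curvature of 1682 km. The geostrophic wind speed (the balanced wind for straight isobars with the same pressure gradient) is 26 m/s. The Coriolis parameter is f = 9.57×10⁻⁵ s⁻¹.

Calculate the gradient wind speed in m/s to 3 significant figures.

22.8 m/s

Around a low, centrifugal force acts outward with Coriolis, so pressure-gradient force balances both:
(1/ρ)|∂P/∂n| = fV + V²/R  →  V² + fR·V − fR·V_g = 0
With fR = 9.57×10⁻⁵ × 1682×10³ m = 161 m/s:
V = [−fR + √((fR)² + 4 fR V_g)]/2 = [−161 + √(161² + 4×161×26)]/2 = 22.8 m/s
Subgeostrophic (V < V_g = 26 m/s), as expected around a low.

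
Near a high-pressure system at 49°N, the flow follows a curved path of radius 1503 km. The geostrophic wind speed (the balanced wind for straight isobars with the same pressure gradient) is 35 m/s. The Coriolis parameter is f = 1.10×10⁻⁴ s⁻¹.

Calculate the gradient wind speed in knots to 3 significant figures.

97.8 knots

Around a high, pressure-gradient force acts outward with centrifugal, so Coriolis balances both:
fV = (1/ρ)|∂P/∂n| + V²/R  →  V² − fR·V + fR·V_g = 0
With fR = 1.10×10⁻⁴ × 1503×10³ m = 165 m/s:
V = [fR − √((fR)² − 4 fR V_g)]/2 = [165 − √(165² − 4×165×35)]/2 = 50.3 m/s
Supergeostrophic (V > V_g = 35 m/s), as expected around a high.
Converting: 50.3 m/s × 1.944 = 97.8 knots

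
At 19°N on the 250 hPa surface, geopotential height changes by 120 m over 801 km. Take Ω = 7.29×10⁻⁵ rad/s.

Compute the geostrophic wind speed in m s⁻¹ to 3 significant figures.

Coriolis parameter at 19°N:
f = 2Ω sin φ = 2 × 7.29×10⁻⁵ × sin 19° = 4.75×10⁻⁵ s⁻¹
Height gradient: |∂Z/∂n| = 120 m / 801000 m = 1.50×10⁻⁴
On a pressure surface, geostrophic balance gives V_g = (g/f)|∂Z/∂n|:
V_g = 9.81 × 1.50×10⁻⁴ / 4.75×10⁻⁵ = 31.0 m/s

31.0 m s⁻¹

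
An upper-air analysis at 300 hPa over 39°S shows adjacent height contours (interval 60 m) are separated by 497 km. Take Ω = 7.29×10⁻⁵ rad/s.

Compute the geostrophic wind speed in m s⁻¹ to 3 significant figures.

12.9 m s⁻¹

Coriolis parameter at 39°S:
f = 2Ω sin φ = 2 × 7.29×10⁻⁵ × sin 39° = 9.18×10⁻⁵ s⁻¹
Height gradient: |∂Z/∂n| = 60 m / 497000 m = 1.21×10⁻⁴
On a pressure surface, geostrophic balance gives V_g = (g/f)|∂Z/∂n|:
V_g = 9.81 × 1.21×10⁻⁴ / 9.18×10⁻⁵ = 12.9 m/s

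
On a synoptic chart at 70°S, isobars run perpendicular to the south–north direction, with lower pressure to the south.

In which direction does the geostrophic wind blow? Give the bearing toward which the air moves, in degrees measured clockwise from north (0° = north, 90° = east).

090°

The pressure-gradient force points toward the south (bearing 180°).
Geostrophic balance: in the Southern Hemisphere the Coriolis force deflects motion to the left, so the geostrophic wind blows 90° to the left of the pressure-gradient force (low pressure on the right).
Rotating 180° by 90° counterclockwise gives 090° — the wind blows toward the east.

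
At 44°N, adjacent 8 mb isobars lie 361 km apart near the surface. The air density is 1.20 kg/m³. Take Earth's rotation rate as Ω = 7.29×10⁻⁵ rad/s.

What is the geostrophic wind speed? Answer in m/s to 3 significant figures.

Coriolis parameter at 44°N:
f = 2Ω sin φ = 2 × 7.29×10⁻⁵ × sin 44° = 1.01×10⁻⁴ s⁻¹
Pressure gradient: |∂P/∂n| = 800 Pa / 361000 m = 2.22×10⁻³ Pa/m
Geostrophic balance (pressure-gradient force = Coriolis force):
V_g = (1/(fρ)) |∂P/∂n| = 2.22×10⁻³ / (1.01×10⁻⁴ × 1.20) = 18.2 m/s

18.2 m/s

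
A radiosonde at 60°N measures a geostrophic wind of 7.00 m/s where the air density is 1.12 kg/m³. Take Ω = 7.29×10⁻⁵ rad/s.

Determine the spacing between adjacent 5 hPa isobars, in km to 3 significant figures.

Coriolis parameter at 60°N:
f = 2Ω sin φ = 2 × 7.29×10⁻⁵ × sin 60° = 1.26×10⁻⁴ s⁻¹
Geostrophic balance rearranged: |∂P/∂n| = f ρ V_g
|∂P/∂n| = 1.26×10⁻⁴ × 1.12 × 7.00 = 9.90×10⁻⁴ Pa/m
Isobar spacing: Δn = ΔP/|∂P/∂n| = 500 Pa / 9.90×10⁻⁴ Pa/m = 505087 m ≈ 505 km

505 km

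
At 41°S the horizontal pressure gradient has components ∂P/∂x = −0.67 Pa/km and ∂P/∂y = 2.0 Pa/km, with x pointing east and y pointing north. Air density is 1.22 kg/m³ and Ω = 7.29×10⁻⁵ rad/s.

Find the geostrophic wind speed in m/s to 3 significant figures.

18.1 m/s

Coriolis parameter at 41°S:
f = 2Ω sin φ = 2 × 7.29×10⁻⁵ × sin 41° = 9.57×10⁻⁵ s⁻¹
In the Southern Hemisphere f is negative: f = −9.57×10⁻⁵ s⁻¹.
Component geostrophic relations (x east, y north):
u_g = −(1/(fρ)) ∂P/∂y,  v_g = (1/(fρ)) ∂P/∂x
u_g = −(2.0×10⁻³)/(−9.57×10⁻⁵ × 1.22) = 17.1 m/s;  v_g = (−0.67×10⁻³)/(−9.57×10⁻⁵ × 1.22) = 5.74 m/s
|V_g| = √(u_g² + v_g²) = 18.1 m/s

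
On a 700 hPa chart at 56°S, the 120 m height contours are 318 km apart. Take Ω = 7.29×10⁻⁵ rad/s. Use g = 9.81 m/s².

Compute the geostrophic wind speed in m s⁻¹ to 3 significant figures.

30.6 m s⁻¹

Coriolis parameter at 56°S:
f = 2Ω sin φ = 2 × 7.29×10⁻⁵ × sin 56° = 1.21×10⁻⁴ s⁻¹
Height gradient: |∂Z/∂n| = 120 m / 318000 m = 3.77×10⁻⁴
On a pressure surface, geostrophic balance gives V_g = (g/f)|∂Z/∂n|:
V_g = 9.81 × 3.77×10⁻⁴ / 1.21×10⁻⁴ = 30.6 m/s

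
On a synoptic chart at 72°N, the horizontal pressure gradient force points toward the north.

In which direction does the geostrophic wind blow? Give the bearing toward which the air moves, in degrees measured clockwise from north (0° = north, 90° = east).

090°

The pressure-gradient force points toward the north (bearing 000°).
Geostrophic balance: in the Northern Hemisphere the Coriolis force deflects motion to the right, so the geostrophic wind blows 90° to the right of the pressure-gradient force (low pressure on the left).
Rotating 000° by 90° clockwise gives 090° — the wind blows toward the east.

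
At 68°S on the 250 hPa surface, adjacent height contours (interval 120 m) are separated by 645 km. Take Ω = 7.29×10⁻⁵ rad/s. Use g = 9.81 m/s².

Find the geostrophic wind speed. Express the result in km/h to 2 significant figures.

Coriolis parameter at 68°S:
f = 2Ω sin φ = 2 × 7.29×10⁻⁵ × sin 68° = 1.35×10⁻⁴ s⁻¹
Height gradient: |∂Z/∂n| = 120 m / 645000 m = 1.86×10⁻⁴
On a pressure surface, geostrophic balance gives V_g = (g/f)|∂Z/∂n|:
V_g = 9.81 × 1.86×10⁻⁴ / 1.35×10⁻⁴ = 13.5 m/s
Converting: 13.5 m/s × 3.6 = 49 km/h

49 km/h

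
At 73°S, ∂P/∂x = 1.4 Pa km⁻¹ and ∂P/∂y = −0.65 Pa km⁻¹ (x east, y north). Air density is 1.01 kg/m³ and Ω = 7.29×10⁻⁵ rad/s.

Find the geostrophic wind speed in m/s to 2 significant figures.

Coriolis parameter at 73°S:
f = 2Ω sin φ = 2 × 7.29×10⁻⁵ × sin 73° = 1.39×10⁻⁴ s⁻¹
In the Southern Hemisphere f is negative: f = −1.39×10⁻⁴ s⁻¹.
Component geostrophic relations (x east, y north):
u_g = −(1/(fρ)) ∂P/∂y,  v_g = (1/(fρ)) ∂P/∂x
u_g = −(−0.65×10⁻³)/(−1.39×10⁻⁴ × 1.01) = −4.62 m/s;  v_g = (1.4×10⁻³)/(−1.39×10⁻⁴ × 1.01) = −9.94 m/s
|V_g| = √(u_g² + v_g²) = 11.0 m/s

11 m/s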